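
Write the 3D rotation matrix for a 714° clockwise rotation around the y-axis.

Rotation matrix for clockwise 714° around y-axis:
A clockwise rotation by 714° is a counterclockwise rotation by -714°.
cos(-714°) = 0.9945, sin(-714°) = 0.1045
Result: [[0.9945, 0, 0.1045], [0, 1, 0], [-0.1045, 0, 0.9945]]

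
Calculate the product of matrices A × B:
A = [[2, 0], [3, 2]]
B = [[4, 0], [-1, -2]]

Matrix multiplication:
C[0][0] = 2×4 + 0×-1 = 8
C[0][1] = 2×0 + 0×-2 = 0
C[1][0] = 3×4 + 2×-1 = 10
C[1][1] = 3×0 + 2×-2 = -4
Result: [[8, 0], [10, -4]]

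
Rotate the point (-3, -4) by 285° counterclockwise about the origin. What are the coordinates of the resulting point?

Rotation matrix for 285°: [[cos 285°, -sin 285°], [sin 285°, cos 285°]] ≈ [[0.258819, 0.965926], [-0.965926, 0.258819]]
[[0.258819, 0.965926], [-0.965926, 0.258819]] × [-3, -4]ᵀ ≈ [-4.6402, 1.8625]ᵀ
Result: (-4.6402, 1.8625)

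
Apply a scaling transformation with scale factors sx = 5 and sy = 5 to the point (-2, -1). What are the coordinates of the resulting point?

Scaling matrix:
[[5, 0], [0, 5]]
Result: (-2 × 5, -1 × 5) = (-10, -5)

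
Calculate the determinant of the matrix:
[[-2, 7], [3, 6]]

For a 2×2 matrix [[a, b], [c, d]], det = ad - bc
det = (-2)(6) - (7)(3) = -12 - 21 = -33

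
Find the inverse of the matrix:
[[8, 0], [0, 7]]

For [[a,b],[c,d]], inverse = (1/det)·[[d,-b],[-c,a]]
det = (8)(7) - (0)(0) = 56 - 0 = 56
Inverse = (1/56)·[[7, 0], [0, 8]]
= [[1/8, 0], [0, 1/7]]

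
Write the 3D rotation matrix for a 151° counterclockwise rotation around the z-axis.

Rotation matrix for counterclockwise 151° around z-axis:
cos(151°) = -0.8746, sin(151°) = 0.4848
Result: [[-0.8746, -0.4848, 0], [0.4848, -0.8746, 0], [0, 0, 1]]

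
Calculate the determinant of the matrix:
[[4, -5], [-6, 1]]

For a 2×2 matrix [[a, b], [c, d]], det = ad - bc
det = (4)(1) - (-5)(-6) = 4 - 30 = -26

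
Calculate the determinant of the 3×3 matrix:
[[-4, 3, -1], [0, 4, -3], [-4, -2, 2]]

Expansion along first row:
det = -4·det([[4,-3],[-2,2]]) - 3·det([[0,-3],[-4,2]]) + -1·det([[0,4],[-4,-2]])
    = -4·(4·2 - -3·-2) - 3·(0·2 - -3·-4) + -1·(0·-2 - 4·-4)
    = -4·2 - 3·-12 + -1·16
    = -8 + 36 + -16 = 12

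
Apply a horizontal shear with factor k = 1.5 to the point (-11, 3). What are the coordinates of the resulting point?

Shear matrix for horizontal shear with factor k = 1.5:
[[1, 1.50], [0, 1]]
Result: (-11, 3) → (-6.5, 3)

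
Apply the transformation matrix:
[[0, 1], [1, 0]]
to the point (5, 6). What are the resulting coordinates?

Matrix multiplication:
[[0, 1], [1, 0]] × [5, 6]ᵀ
= [(0)(5) + (1)(6), (1)(5) + (0)(6)]ᵀ
= [6, 5]ᵀ
Result: (6, 5)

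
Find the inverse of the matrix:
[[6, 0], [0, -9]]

For [[a,b],[c,d]], inverse = (1/det)·[[d,-b],[-c,a]]
det = (6)(-9) - (0)(0) = -54 - 0 = -54
Inverse = (1/-54)·[[-9, 0], [0, 6]]
= [[1/6, 0], [0, -1/9]]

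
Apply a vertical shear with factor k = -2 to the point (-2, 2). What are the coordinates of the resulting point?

Shear matrix for vertical shear with factor k = -2:
[[1, 0], [-2, 1]]
Result: (-2, 2) → (-2, 6)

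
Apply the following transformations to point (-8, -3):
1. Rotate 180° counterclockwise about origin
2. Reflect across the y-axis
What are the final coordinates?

Step 1: Rotate 180° → (8, 3)
Step 2: Reflect across y-axis → (-8, 3)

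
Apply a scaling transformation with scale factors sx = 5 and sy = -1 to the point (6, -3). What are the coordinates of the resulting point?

Scaling matrix:
[[5, 0], [0, -1]]
Result: (6 × 5, -3 × -1) = (30, 3)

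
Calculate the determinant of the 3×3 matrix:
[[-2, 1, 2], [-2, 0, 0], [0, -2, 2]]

Expansion along first row:
det = -2·det([[0,0],[-2,2]]) - 1·det([[-2,0],[0,2]]) + 2·det([[-2,0],[0,-2]])
    = -2·(0·2 - 0·-2) - 1·(-2·2 - 0·0) + 2·(-2·-2 - 0·0)
    = -2·0 - 1·-4 + 2·4
    = 0 + 4 + 8 = 12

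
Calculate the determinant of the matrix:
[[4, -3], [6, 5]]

For a 2×2 matrix [[a, b], [c, d]], det = ad - bc
det = (4)(5) - (-3)(6) = 20 - -18 = 38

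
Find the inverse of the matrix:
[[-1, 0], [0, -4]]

For [[a,b],[c,d]], inverse = (1/det)·[[d,-b],[-c,a]]
det = (-1)(-4) - (0)(0) = 4 - 0 = 4
Inverse = (1/4)·[[-4, 0], [0, -1]]
= [[-1, 0], [0, -1/4]]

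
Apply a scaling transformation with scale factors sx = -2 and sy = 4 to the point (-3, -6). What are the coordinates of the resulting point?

Scaling matrix:
[[-2, 0], [0, 4]]
Result: (-3 × -2, -6 × 4) = (6, -24)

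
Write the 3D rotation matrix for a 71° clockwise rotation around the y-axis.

Rotation matrix for clockwise 71° around y-axis:
A clockwise rotation by 71° is a counterclockwise rotation by -71°.
cos(-71°) = 0.3256, sin(-71°) = -0.9455
Result: [[0.3256, 0, -0.9455], [0, 1, 0], [0.9455, 0, 0.3256]]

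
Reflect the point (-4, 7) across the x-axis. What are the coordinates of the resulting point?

Reflection across x-axis: (-4, 7) → (-4, -7)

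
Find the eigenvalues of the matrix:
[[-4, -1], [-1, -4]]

Characteristic equation: det(A - λI) = 0
λ² - (trace)λ + (det) = 0
trace = -4 + -4 = -8, det = (-4)(-4) - (-1)(-1) = 15
λ² - (-8)λ + (15) = 0
λ = (-8 ± √((-8)² - 4·(15))) / 2 = (-8 ± √4) / 2
Solving: λ = -5, -3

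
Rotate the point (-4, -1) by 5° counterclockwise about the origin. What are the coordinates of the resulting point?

Rotation matrix for 5°: [[cos 5°, -sin 5°], [sin 5°, cos 5°]] ≈ [[0.996195, -0.087156], [0.087156, 0.996195]]
[[0.996195, -0.087156], [0.087156, 0.996195]] × [-4, -1]ᵀ ≈ [-3.8976, -1.3448]ᵀ
Result: (-3.8976, -1.3448)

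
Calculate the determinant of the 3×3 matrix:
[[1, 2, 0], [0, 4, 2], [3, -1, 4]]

Expansion along first row:
det = 1·det([[4,2],[-1,4]]) - 2·det([[0,2],[3,4]]) + 0·det([[0,4],[3,-1]])
    = 1·(4·4 - 2·-1) - 2·(0·4 - 2·3) + 0·(0·-1 - 4·3)
    = 1·18 - 2·-6 + 0·-12
    = 18 + 12 + 0 = 30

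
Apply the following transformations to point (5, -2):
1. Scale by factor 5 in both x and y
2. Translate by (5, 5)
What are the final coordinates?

Step 1: Scale (5, -2) by 5 → (25, -10)
Step 2: Translate by (5, 5) → (30, -5)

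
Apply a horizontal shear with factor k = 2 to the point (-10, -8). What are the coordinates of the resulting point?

Shear matrix for horizontal shear with factor k = 2:
[[1, 2], [0, 1]]
Result: (-10, -8) → (-26, -8)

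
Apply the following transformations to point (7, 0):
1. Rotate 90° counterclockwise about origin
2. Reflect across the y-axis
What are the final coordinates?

Step 1: Rotate 90° → (0, 7)
Step 2: Reflect across y-axis → (0, 7)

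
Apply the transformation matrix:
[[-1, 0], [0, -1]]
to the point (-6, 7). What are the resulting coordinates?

Matrix multiplication:
[[-1, 0], [0, -1]] × [-6, 7]ᵀ
= [(-1)(-6) + (0)(7), (0)(-6) + (-1)(7)]ᵀ
= [6, -7]ᵀ
Result: (6, -7)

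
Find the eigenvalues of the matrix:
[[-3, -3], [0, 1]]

Characteristic equation: det(A - λI) = 0
λ² - (trace)λ + (det) = 0
trace = -3 + 1 = -2, det = (-3)(1) - (-3)(0) = -3
λ² - (-2)λ + (-3) = 0
λ = (-2 ± √((-2)² - 4·(-3))) / 2 = (-2 ± √16) / 2
Solving: λ = -3, 1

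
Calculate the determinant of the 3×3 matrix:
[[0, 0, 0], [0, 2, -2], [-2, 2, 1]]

Expansion along first row:
det = 0·det([[2,-2],[2,1]]) - 0·det([[0,-2],[-2,1]]) + 0·det([[0,2],[-2,2]])
    = 0·(2·1 - -2·2) - 0·(0·1 - -2·-2) + 0·(0·2 - 2·-2)
    = 0·6 - 0·-4 + 0·4
    = 0 + 0 + 0 = 0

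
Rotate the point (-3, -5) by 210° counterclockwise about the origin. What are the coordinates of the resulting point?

Rotation matrix for 210°: [[cos 210°, -sin 210°], [sin 210°, cos 210°]] ≈ [[-0.866025, 0.500000], [-0.500000, -0.866025]]
[[-0.866025, 0.500000], [-0.500000, -0.866025]] × [-3, -5]ᵀ ≈ [0.0981, 5.8301]ᵀ
Result: (0.0981, 5.8301)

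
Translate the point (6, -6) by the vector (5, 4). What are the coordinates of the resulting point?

Translation by (5, 4) (homogeneous matrix [[1, 0, 5], [0, 1, 4], [0, 0, 1]]):
x' = 6 + 5 = 11
y' = -6 + 4 = -2
Result: (11, -2)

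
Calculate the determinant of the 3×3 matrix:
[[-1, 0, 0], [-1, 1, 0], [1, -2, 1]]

Expansion along first row:
det = -1·det([[1,0],[-2,1]]) - 0·det([[-1,0],[1,1]]) + 0·det([[-1,1],[1,-2]])
    = -1·(1·1 - 0·-2) - 0·(-1·1 - 0·1) + 0·(-1·-2 - 1·1)
    = -1·1 - 0·-1 + 0·1
    = -1 + 0 + 0 = -1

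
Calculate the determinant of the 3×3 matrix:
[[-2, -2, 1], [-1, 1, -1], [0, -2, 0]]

Expansion along first row:
det = -2·det([[1,-1],[-2,0]]) - -2·det([[-1,-1],[0,0]]) + 1·det([[-1,1],[0,-2]])
    = -2·(1·0 - -1·-2) - -2·(-1·0 - -1·0) + 1·(-1·-2 - 1·0)
    = -2·-2 - -2·0 + 1·2
    = 4 + 0 + 2 = 6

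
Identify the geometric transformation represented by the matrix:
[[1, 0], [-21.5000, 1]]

This matrix represents: vertical shear with factor -21.5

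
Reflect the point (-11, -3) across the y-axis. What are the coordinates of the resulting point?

Reflection across y-axis: (-11, -3) → (11, -3)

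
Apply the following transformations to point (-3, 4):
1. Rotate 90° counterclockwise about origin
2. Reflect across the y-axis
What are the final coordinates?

Step 1: Rotate 90° → (-4, -3)
Step 2: Reflect across y-axis → (4, -3)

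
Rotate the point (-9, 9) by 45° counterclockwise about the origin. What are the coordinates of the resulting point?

Rotation matrix for 45°: [[cos 45°, -sin 45°], [sin 45°, cos 45°]] ≈ [[0.707107, -0.707107], [0.707107, 0.707107]]
[[0.707107, -0.707107], [0.707107, 0.707107]] × [-9, 9]ᵀ ≈ [-12.7279, 0]ᵀ
Result: (-12.7279, 0)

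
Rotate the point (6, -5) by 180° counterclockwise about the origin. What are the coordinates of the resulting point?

Rotation matrix for 180°: [[cos 180°, -sin 180°], [sin 180°, cos 180°]] = [[-1, 0], [0, -1]]
[[-1, 0], [0, -1]] × [6, -5]ᵀ = [-6, 5]ᵀ
Result: (-6, 5)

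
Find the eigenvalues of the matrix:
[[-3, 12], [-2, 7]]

Characteristic equation: det(A - λI) = 0
λ² - (trace)λ + (det) = 0
trace = -3 + 7 = 4, det = (-3)(7) - (12)(-2) = 3
λ² - (4)λ + (3) = 0
λ = (4 ± √((4)² - 4·(3))) / 2 = (4 ± √4) / 2
Solving: λ = 1, 3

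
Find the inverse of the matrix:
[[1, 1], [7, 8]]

For [[a,b],[c,d]], inverse = (1/det)·[[d,-b],[-c,a]]
det = (1)(8) - (1)(7) = 8 - 7 = 1
Inverse = [[8, -1], [-7, 1]]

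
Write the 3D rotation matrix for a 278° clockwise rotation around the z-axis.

Rotation matrix for clockwise 278° around z-axis:
A clockwise rotation by 278° is a counterclockwise rotation by -278°.
cos(-278°) = 0.1392, sin(-278°) = 0.9903
Result: [[0.1392, -0.9903, 0], [0.9903, 0.1392, 0], [0, 0, 1]]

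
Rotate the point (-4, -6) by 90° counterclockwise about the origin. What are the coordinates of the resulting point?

Rotation matrix for 90°: [[cos 90°, -sin 90°], [sin 90°, cos 90°]] = [[0, -1], [1, 0]]
[[0, -1], [1, 0]] × [-4, -6]ᵀ = [6, -4]ᵀ
Result: (6, -4)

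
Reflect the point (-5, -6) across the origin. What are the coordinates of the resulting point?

Reflection across origin: (-5, -6) → (5, 6)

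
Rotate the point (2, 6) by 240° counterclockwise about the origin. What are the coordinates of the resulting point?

Rotation matrix for 240°: [[cos 240°, -sin 240°], [sin 240°, cos 240°]] ≈ [[-0.500000, 0.866025], [-0.866025, -0.500000]]
[[-0.500000, 0.866025], [-0.866025, -0.500000]] × [2, 6]ᵀ ≈ [4.1962, -4.7321]ᵀ
Result: (4.1962, -4.7321)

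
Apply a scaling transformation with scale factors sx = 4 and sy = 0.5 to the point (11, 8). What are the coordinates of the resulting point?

Scaling matrix:
[[4, 0], [0, 0.50]]
Result: (11 × 4, 8 × 0.5) = (44, 4)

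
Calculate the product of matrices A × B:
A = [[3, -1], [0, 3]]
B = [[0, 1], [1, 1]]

Matrix multiplication:
C[0][0] = 3×0 + -1×1 = -1
C[0][1] = 3×1 + -1×1 = 2
C[1][0] = 0×0 + 3×1 = 3
C[1][1] = 0×1 + 3×1 = 3
Result: [[-1, 2], [3, 3]]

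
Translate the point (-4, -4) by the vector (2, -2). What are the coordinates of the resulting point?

Translation by (2, -2) (homogeneous matrix [[1, 0, 2], [0, 1, -2], [0, 0, 1]]):
x' = -4 + 2 = -2
y' = -4 + -2 = -6
Result: (-2, -6)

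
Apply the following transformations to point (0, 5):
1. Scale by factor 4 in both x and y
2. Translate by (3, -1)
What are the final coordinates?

Step 1: Scale (0, 5) by 4 → (0, 20)
Step 2: Translate by (3, -1) → (3, 19)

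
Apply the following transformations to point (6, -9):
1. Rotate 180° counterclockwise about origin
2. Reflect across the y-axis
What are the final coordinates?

Step 1: Rotate 180° → (-6, 9)
Step 2: Reflect across y-axis → (6, 9)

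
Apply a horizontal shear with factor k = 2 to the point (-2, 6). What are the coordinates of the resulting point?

Shear matrix for horizontal shear with factor k = 2:
[[1, 2], [0, 1]]
Result: (-2, 6) → (10, 6)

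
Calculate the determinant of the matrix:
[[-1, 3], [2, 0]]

For a 2×2 matrix [[a, b], [c, d]], det = ad - bc
det = (-1)(0) - (3)(2) = 0 - 6 = -6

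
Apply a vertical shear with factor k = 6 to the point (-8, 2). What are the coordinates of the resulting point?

Shear matrix for vertical shear with factor k = 6:
[[1, 0], [6, 1]]
Result: (-8, 2) → (-8, -46)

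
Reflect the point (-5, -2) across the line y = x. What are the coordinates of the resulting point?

Reflection across line y = x: (-5, -2) → (-2, -5)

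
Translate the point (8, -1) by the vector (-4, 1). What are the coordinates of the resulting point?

Translation by (-4, 1) (homogeneous matrix [[1, 0, -4], [0, 1, 1], [0, 0, 1]]):
x' = 8 + -4 = 4
y' = -1 + 1 = 0
Result: (4, 0)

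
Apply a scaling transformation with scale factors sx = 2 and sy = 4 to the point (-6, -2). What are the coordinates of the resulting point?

Scaling matrix:
[[2, 0], [0, 4]]
Result: (-6 × 2, -2 × 4) = (-12, -8)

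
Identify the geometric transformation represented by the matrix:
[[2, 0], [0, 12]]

This matrix represents: non-uniform scaling by sx = 2, sy = 12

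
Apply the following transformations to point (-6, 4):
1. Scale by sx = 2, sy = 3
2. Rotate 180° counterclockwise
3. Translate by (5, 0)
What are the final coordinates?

Step 1: Scale → (-12, 12)
Step 2: Rotate 180° → (12, -12)
Step 3: Translate → (17, -12)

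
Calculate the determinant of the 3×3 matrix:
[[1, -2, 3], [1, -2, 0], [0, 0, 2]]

Expansion along first row:
det = 1·det([[-2,0],[0,2]]) - -2·det([[1,0],[0,2]]) + 3·det([[1,-2],[0,0]])
    = 1·(-2·2 - 0·0) - -2·(1·2 - 0·0) + 3·(1·0 - -2·0)
    = 1·-4 - -2·2 + 3·0
    = -4 + 4 + 0 = 0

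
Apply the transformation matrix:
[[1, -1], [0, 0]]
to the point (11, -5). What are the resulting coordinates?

Matrix multiplication:
[[1, -1], [0, 0]] × [11, -5]ᵀ
= [(1)(11) + (-1)(-5), (0)(11) + (0)(-5)]ᵀ
= [16, 0]ᵀ
Result: (16, 0)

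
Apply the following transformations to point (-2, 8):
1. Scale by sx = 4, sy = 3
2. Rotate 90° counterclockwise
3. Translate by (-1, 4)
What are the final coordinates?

Step 1: Scale → (-8, 24)
Step 2: Rotate 90° → (-24, -8)
Step 3: Translate → (-25, -4)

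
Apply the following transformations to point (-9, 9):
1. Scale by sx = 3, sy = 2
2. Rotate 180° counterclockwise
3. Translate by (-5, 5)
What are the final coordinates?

Step 1: Scale → (-27, 18)
Step 2: Rotate 180° → (27, -18)
Step 3: Translate → (22, -13)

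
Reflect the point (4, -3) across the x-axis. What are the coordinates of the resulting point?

Reflection across x-axis: (4, -3) → (4, 3)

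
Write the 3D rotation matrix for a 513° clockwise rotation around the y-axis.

Rotation matrix for clockwise 513° around y-axis:
A clockwise rotation by 513° is a counterclockwise rotation by -513°.
cos(-513°) = -0.8910, sin(-513°) = -0.4540
Result: [[-0.8910, 0, -0.4540], [0, 1, 0], [0.4540, 0, -0.8910]]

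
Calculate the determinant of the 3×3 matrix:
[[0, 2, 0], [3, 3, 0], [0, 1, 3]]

Expansion along first row:
det = 0·det([[3,0],[1,3]]) - 2·det([[3,0],[0,3]]) + 0·det([[3,3],[0,1]])
    = 0·(3·3 - 0·1) - 2·(3·3 - 0·0) + 0·(3·1 - 3·0)
    = 0·9 - 2·9 + 0·3
    = 0 + -18 + 0 = -18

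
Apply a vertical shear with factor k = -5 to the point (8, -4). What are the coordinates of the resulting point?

Shear matrix for vertical shear with factor k = -5:
[[1, 0], [-5, 1]]
Result: (8, -4) → (8, -44)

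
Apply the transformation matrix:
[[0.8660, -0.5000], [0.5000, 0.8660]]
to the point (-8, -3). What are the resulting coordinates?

Matrix multiplication:
[[0.8660, -0.5000], [0.5000, 0.8660]] × [-8, -3]ᵀ
= [(0.8660)(-8) + (-0.5000)(-3), (0.5000)(-8) + (0.8660)(-3)]ᵀ
= [-5.4280, -6.5980]ᵀ
Result: (-5.4280, -6.5980)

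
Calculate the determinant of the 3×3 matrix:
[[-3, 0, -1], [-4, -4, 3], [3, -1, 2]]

Expansion along first row:
det = -3·det([[-4,3],[-1,2]]) - 0·det([[-4,3],[3,2]]) + -1·det([[-4,-4],[3,-1]])
    = -3·(-4·2 - 3·-1) - 0·(-4·2 - 3·3) + -1·(-4·-1 - -4·3)
    = -3·-5 - 0·-17 + -1·16
    = 15 + 0 + -16 = -1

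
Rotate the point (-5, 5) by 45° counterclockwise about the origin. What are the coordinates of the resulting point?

Rotation matrix for 45°: [[cos 45°, -sin 45°], [sin 45°, cos 45°]] ≈ [[0.707107, -0.707107], [0.707107, 0.707107]]
[[0.707107, -0.707107], [0.707107, 0.707107]] × [-5, 5]ᵀ ≈ [-7.0711, 0]ᵀ
Result: (-7.0711, 0)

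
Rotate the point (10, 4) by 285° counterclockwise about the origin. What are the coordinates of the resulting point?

Rotation matrix for 285°: [[cos 285°, -sin 285°], [sin 285°, cos 285°]] ≈ [[0.258819, 0.965926], [-0.965926, 0.258819]]
[[0.258819, 0.965926], [-0.965926, 0.258819]] × [10, 4]ᵀ ≈ [6.4519, -8.6240]ᵀ
Result: (6.4519, -8.6240)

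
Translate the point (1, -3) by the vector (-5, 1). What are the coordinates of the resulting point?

Translation by (-5, 1) (homogeneous matrix [[1, 0, -5], [0, 1, 1], [0, 0, 1]]):
x' = 1 + -5 = -4
y' = -3 + 1 = -2
Result: (-4, -2)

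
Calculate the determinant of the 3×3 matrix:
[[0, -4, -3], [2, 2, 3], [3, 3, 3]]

Expansion along first row:
det = 0·det([[2,3],[3,3]]) - -4·det([[2,3],[3,3]]) + -3·det([[2,2],[3,3]])
    = 0·(2·3 - 3·3) - -4·(2·3 - 3·3) + -3·(2·3 - 2·3)
    = 0·-3 - -4·-3 + -3·0
    = 0 + -12 + 0 = -12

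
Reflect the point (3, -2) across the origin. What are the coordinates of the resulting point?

Reflection across origin: (3, -2) → (-3, 2)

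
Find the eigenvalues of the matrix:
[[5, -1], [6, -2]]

Characteristic equation: det(A - λI) = 0
λ² - (trace)λ + (det) = 0
trace = 5 + -2 = 3, det = (5)(-2) - (-1)(6) = -4
λ² - (3)λ + (-4) = 0
λ = (3 ± √((3)² - 4·(-4))) / 2 = (3 ± √25) / 2
Solving: λ = -1, 4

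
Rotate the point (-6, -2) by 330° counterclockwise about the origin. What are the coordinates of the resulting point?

Rotation matrix for 330°: [[cos 330°, -sin 330°], [sin 330°, cos 330°]] ≈ [[0.866025, 0.500000], [-0.500000, 0.866025]]
[[0.866025, 0.500000], [-0.500000, 0.866025]] × [-6, -2]ᵀ ≈ [-6.1962, 1.2679]ᵀ
Result: (-6.1962, 1.2679)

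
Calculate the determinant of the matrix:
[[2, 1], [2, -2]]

For a 2×2 matrix [[a, b], [c, d]], det = ad - bc
det = (2)(-2) - (1)(2) = -4 - 2 = -6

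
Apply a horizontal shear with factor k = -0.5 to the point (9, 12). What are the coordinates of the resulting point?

Shear matrix for horizontal shear with factor k = -0.5:
[[1, -0.50], [0, 1]]
Result: (9, 12) → (3, 12)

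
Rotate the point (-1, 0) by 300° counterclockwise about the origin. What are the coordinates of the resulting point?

Rotation matrix for 300°: [[cos 300°, -sin 300°], [sin 300°, cos 300°]] ≈ [[0.500000, 0.866025], [-0.866025, 0.500000]]
[[0.500000, 0.866025], [-0.866025, 0.500000]] × [-1, 0]ᵀ ≈ [-0.5000, 0.8660]ᵀ
Result: (-0.5000, 0.8660)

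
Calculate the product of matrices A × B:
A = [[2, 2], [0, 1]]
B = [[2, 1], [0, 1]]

Matrix multiplication:
C[0][0] = 2×2 + 2×0 = 4
C[0][1] = 2×1 + 2×1 = 4
C[1][0] = 0×2 + 1×0 = 0
C[1][1] = 0×1 + 1×1 = 1
Result: [[4, 4], [0, 1]]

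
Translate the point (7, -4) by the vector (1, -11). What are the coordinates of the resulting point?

Translation by (1, -11) (homogeneous matrix [[1, 0, 1], [0, 1, -11], [0, 0, 1]]):
x' = 7 + 1 = 8
y' = -4 + -11 = -15
Result: (8, -15)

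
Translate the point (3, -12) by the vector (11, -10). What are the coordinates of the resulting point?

Translation by (11, -10) (homogeneous matrix [[1, 0, 11], [0, 1, -10], [0, 0, 1]]):
x' = 3 + 11 = 14
y' = -12 + -10 = -22
Result: (14, -22)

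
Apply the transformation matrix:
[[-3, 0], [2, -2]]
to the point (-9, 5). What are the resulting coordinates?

Matrix multiplication:
[[-3, 0], [2, -2]] × [-9, 5]ᵀ
= [(-3)(-9) + (0)(5), (2)(-9) + (-2)(5)]ᵀ
= [27, -28]ᵀ
Result: (27, -28)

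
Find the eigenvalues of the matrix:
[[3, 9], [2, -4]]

Characteristic equation: det(A - λI) = 0
λ² - (trace)λ + (det) = 0
trace = 3 + -4 = -1, det = (3)(-4) - (9)(2) = -30
λ² - (-1)λ + (-30) = 0
λ = (-1 ± √((-1)² - 4·(-30))) / 2 = (-1 ± √121) / 2
Solving: λ = -6, 5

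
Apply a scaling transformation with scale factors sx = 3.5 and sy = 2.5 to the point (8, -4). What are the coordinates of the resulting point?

Scaling matrix:
[[3.50, 0], [0, 2.50]]
Result: (8 × 3.5, -4 × 2.5) = (28, -10)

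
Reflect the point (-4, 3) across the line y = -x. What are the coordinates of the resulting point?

Reflection across line y = -x: (-4, 3) → (-3, 4)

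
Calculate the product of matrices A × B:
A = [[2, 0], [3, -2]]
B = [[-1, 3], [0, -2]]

Matrix multiplication:
C[0][0] = 2×-1 + 0×0 = -2
C[0][1] = 2×3 + 0×-2 = 6
C[1][0] = 3×-1 + -2×0 = -3
C[1][1] = 3×3 + -2×-2 = 13
Result: [[-2, 6], [-3, 13]]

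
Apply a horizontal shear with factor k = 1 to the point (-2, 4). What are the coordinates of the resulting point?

Shear matrix for horizontal shear with factor k = 1:
[[1, 1], [0, 1]]
Result: (-2, 4) → (2, 4)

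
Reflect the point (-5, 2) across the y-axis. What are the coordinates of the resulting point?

Reflection across y-axis: (-5, 2) → (5, 2)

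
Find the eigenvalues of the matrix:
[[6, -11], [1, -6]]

Characteristic equation: det(A - λI) = 0
λ² - (trace)λ + (det) = 0
trace = 6 + -6 = 0, det = (6)(-6) - (-11)(1) = -25
λ² - (0)λ + (-25) = 0
λ = (0 ± √((0)² - 4·(-25))) / 2 = (0 ± √100) / 2
Solving: λ = -5, 5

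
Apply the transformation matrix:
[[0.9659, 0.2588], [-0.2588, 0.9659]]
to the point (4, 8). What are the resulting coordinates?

Matrix multiplication:
[[0.9659, 0.2588], [-0.2588, 0.9659]] × [4, 8]ᵀ
= [(0.9659)(4) + (0.2588)(8), (-0.2588)(4) + (0.9659)(8)]ᵀ
= [5.9340, 6.6920]ᵀ
Result: (5.9340, 6.6920)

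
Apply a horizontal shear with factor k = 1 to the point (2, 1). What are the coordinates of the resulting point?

Shear matrix for horizontal shear with factor k = 1:
[[1, 1], [0, 1]]
Result: (2, 1) → (3, 1)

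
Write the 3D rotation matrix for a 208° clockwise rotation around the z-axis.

Rotation matrix for clockwise 208° around z-axis:
A clockwise rotation by 208° is a counterclockwise rotation by -208°.
cos(-208°) = -0.8829, sin(-208°) = 0.4695
Result: [[-0.8829, -0.4695, 0], [0.4695, -0.8829, 0], [0, 0, 1]]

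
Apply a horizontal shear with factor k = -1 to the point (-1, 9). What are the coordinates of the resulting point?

Shear matrix for horizontal shear with factor k = -1:
[[1, -1], [0, 1]]
Result: (-1, 9) → (-10, 9)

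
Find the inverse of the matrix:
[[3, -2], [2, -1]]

For [[a,b],[c,d]], inverse = (1/det)·[[d,-b],[-c,a]]
det = (3)(-1) - (-2)(2) = -3 - -4 = 1
Inverse = [[-1, 2], [-2, 3]]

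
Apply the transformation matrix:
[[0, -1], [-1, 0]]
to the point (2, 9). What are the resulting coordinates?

Matrix multiplication:
[[0, -1], [-1, 0]] × [2, 9]ᵀ
= [(0)(2) + (-1)(9), (-1)(2) + (0)(9)]ᵀ
= [-9, -2]ᵀ
Result: (-9, -2)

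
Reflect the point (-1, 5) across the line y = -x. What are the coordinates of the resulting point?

Reflection across line y = -x: (-1, 5) → (-5, 1)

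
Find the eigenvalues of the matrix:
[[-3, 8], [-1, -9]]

Characteristic equation: det(A - λI) = 0
λ² - (trace)λ + (det) = 0
trace = -3 + -9 = -12, det = (-3)(-9) - (8)(-1) = 35
λ² - (-12)λ + (35) = 0
λ = (-12 ± √((-12)² - 4·(35))) / 2 = (-12 ± √4) / 2
Solving: λ = -7, -5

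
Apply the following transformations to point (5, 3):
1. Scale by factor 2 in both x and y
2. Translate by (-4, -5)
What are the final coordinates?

Step 1: Scale (5, 3) by 2 → (10, 6)
Step 2: Translate by (-4, -5) → (6, 1)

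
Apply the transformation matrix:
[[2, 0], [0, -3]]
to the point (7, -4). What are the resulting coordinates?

Matrix multiplication:
[[2, 0], [0, -3]] × [7, -4]ᵀ
= [(2)(7) + (0)(-4), (0)(7) + (-3)(-4)]ᵀ
= [14, 12]ᵀ
Result: (14, 12)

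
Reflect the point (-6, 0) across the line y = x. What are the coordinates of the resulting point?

Reflection across line y = x: (-6, 0) → (0, -6)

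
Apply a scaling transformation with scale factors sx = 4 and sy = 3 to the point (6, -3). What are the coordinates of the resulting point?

Scaling matrix:
[[4, 0], [0, 3]]
Result: (6 × 4, -3 × 3) = (24, -9)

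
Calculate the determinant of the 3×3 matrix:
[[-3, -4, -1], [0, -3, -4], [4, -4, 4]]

Expansion along first row:
det = -3·det([[-3,-4],[-4,4]]) - -4·det([[0,-4],[4,4]]) + -1·det([[0,-3],[4,-4]])
    = -3·(-3·4 - -4·-4) - -4·(0·4 - -4·4) + -1·(0·-4 - -3·4)
    = -3·-28 - -4·16 + -1·12
    = 84 + 64 + -12 = 136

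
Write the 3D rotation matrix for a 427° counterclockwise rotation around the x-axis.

Rotation matrix for counterclockwise 427° around x-axis:
cos(427°) = 0.3907, sin(427°) = 0.9205
Result: [[1, 0, 0], [0, 0.3907, -0.9205], [0, 0.9205, 0.3907]]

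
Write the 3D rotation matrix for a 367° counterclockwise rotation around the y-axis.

Rotation matrix for counterclockwise 367° around y-axis:
cos(367°) = 0.9925, sin(367°) = 0.1219
Result: [[0.9925, 0, 0.1219], [0, 1, 0], [-0.1219, 0, 0.9925]]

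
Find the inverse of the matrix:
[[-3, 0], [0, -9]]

For [[a,b],[c,d]], inverse = (1/det)·[[d,-b],[-c,a]]
det = (-3)(-9) - (0)(0) = 27 - 0 = 27
Inverse = (1/27)·[[-9, 0], [0, -3]]
= [[-1/3, 0], [0, -1/9]]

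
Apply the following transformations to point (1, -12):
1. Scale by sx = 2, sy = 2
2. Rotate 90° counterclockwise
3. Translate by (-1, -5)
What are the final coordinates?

Step 1: Scale → (2, -24)
Step 2: Rotate 90° → (24, 2)
Step 3: Translate → (23, -3)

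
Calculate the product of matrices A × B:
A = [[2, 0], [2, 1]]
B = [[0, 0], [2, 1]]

Matrix multiplication:
C[0][0] = 2×0 + 0×2 = 0
C[0][1] = 2×0 + 0×1 = 0
C[1][0] = 2×0 + 1×2 = 2
C[1][1] = 2×0 + 1×1 = 1
Result: [[0, 0], [2, 1]]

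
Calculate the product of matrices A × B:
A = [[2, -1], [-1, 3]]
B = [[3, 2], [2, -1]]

Matrix multiplication:
C[0][0] = 2×3 + -1×2 = 4
C[0][1] = 2×2 + -1×-1 = 5
C[1][0] = -1×3 + 3×2 = 3
C[1][1] = -1×2 + 3×-1 = -5
Result: [[4, 5], [3, -5]]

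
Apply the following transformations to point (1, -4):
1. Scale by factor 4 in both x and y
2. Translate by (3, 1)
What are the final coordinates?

Step 1: Scale (1, -4) by 4 → (4, -16)
Step 2: Translate by (3, 1) → (7, -15)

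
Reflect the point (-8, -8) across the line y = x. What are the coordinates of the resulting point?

Reflection across line y = x: (-8, -8) → (-8, -8)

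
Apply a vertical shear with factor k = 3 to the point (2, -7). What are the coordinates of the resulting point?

Shear matrix for vertical shear with factor k = 3:
[[1, 0], [3, 1]]
Result: (2, -7) → (2, -1)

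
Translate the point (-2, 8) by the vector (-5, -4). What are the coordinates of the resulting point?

Translation by (-5, -4) (homogeneous matrix [[1, 0, -5], [0, 1, -4], [0, 0, 1]]):
x' = -2 + -5 = -7
y' = 8 + -4 = 4
Result: (-7, 4)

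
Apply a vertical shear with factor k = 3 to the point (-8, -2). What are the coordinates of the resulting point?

Shear matrix for vertical shear with factor k = 3:
[[1, 0], [3, 1]]
Result: (-8, -2) → (-8, -26)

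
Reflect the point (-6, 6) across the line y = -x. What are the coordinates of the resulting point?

Reflection across line y = -x: (-6, 6) → (-6, 6)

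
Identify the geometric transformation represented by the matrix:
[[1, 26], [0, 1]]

This matrix represents: horizontal shear with factor 26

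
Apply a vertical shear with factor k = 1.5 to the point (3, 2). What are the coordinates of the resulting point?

Shear matrix for vertical shear with factor k = 1.5:
[[1, 0], [1.50, 1]]
Result: (3, 2) → (3, 6.5)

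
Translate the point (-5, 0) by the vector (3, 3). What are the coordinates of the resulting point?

Translation by (3, 3) (homogeneous matrix [[1, 0, 3], [0, 1, 3], [0, 0, 1]]):
x' = -5 + 3 = -2
y' = 0 + 3 = 3
Result: (-2, 3)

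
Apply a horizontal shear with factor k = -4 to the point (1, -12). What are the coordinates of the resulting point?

Shear matrix for horizontal shear with factor k = -4:
[[1, -4], [0, 1]]
Result: (1, -12) → (49, -12)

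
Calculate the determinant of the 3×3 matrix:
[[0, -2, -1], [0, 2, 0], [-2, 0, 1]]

Expansion along first row:
det = 0·det([[2,0],[0,1]]) - -2·det([[0,0],[-2,1]]) + -1·det([[0,2],[-2,0]])
    = 0·(2·1 - 0·0) - -2·(0·1 - 0·-2) + -1·(0·0 - 2·-2)
    = 0·2 - -2·0 + -1·4
    = 0 + 0 + -4 = -4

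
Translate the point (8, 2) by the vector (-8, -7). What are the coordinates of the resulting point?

Translation by (-8, -7) (homogeneous matrix [[1, 0, -8], [0, 1, -7], [0, 0, 1]]):
x' = 8 + -8 = 0
y' = 2 + -7 = -5
Result: (0, -5)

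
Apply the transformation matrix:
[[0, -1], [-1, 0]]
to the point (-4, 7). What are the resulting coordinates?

Matrix multiplication:
[[0, -1], [-1, 0]] × [-4, 7]ᵀ
= [(0)(-4) + (-1)(7), (-1)(-4) + (0)(7)]ᵀ
= [-7, 4]ᵀ
Result: (-7, 4)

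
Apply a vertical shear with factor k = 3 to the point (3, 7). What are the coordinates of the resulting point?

Shear matrix for vertical shear with factor k = 3:
[[1, 0], [3, 1]]
Result: (3, 7) → (3, 16)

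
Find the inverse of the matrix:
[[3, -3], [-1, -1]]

For [[a,b],[c,d]], inverse = (1/det)·[[d,-b],[-c,a]]
det = (3)(-1) - (-3)(-1) = -3 - 3 = -6
Inverse = (1/-6)·[[-1, 3], [1, 3]]
= [[1/6, -1/2], [-1/6, -1/2]]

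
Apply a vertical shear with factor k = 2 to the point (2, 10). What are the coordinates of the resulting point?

Shear matrix for vertical shear with factor k = 2:
[[1, 0], [2, 1]]
Result: (2, 10) → (2, 14)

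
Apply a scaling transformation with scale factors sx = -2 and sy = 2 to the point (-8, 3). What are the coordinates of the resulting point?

Scaling matrix:
[[-2, 0], [0, 2]]
Result: (-8 × -2, 3 × 2) = (16, 6)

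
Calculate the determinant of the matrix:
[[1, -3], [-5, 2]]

For a 2×2 matrix [[a, b], [c, d]], det = ad - bc
det = (1)(2) - (-3)(-5) = 2 - 15 = -13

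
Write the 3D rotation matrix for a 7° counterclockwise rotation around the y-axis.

Rotation matrix for counterclockwise 7° around y-axis:
cos(7°) = 0.9925, sin(7°) = 0.1219
Result: [[0.9925, 0, 0.1219], [0, 1, 0], [-0.1219, 0, 0.9925]]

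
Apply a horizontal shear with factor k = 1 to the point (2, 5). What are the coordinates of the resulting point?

Shear matrix for horizontal shear with factor k = 1:
[[1, 1], [0, 1]]
Result: (2, 5) → (7, 5)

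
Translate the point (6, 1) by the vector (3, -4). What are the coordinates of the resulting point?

Translation by (3, -4) (homogeneous matrix [[1, 0, 3], [0, 1, -4], [0, 0, 1]]):
x' = 6 + 3 = 9
y' = 1 + -4 = -3
Result: (9, -3)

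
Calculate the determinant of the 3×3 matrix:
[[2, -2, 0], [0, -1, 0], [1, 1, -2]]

Expansion along first row:
det = 2·det([[-1,0],[1,-2]]) - -2·det([[0,0],[1,-2]]) + 0·det([[0,-1],[1,1]])
    = 2·(-1·-2 - 0·1) - -2·(0·-2 - 0·1) + 0·(0·1 - -1·1)
    = 2·2 - -2·0 + 0·1
    = 4 + 0 + 0 = 4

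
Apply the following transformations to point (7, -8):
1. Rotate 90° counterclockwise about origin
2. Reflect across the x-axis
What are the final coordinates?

Step 1: Rotate 90° → (8, 7)
Step 2: Reflect across x-axis → (8, -7)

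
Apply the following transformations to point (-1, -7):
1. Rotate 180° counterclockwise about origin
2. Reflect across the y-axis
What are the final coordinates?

Step 1: Rotate 180° → (1, 7)
Step 2: Reflect across y-axis → (-1, 7)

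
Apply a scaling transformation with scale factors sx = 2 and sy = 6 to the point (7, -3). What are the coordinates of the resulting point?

Scaling matrix:
[[2, 0], [0, 6]]
Result: (7 × 2, -3 × 6) = (14, -18)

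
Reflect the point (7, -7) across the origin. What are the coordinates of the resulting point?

Reflection across origin: (7, -7) → (-7, 7)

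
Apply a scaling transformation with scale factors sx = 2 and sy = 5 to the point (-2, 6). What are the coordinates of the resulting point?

Scaling matrix:
[[2, 0], [0, 5]]
Result: (-2 × 2, 6 × 5) = (-4, 30)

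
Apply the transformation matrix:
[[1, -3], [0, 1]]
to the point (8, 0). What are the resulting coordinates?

Matrix multiplication:
[[1, -3], [0, 1]] × [8, 0]ᵀ
= [(1)(8) + (-3)(0), (0)(8) + (1)(0)]ᵀ
= [8, 0]ᵀ
Result: (8, 0)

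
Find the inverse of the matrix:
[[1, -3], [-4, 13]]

For [[a,b],[c,d]], inverse = (1/det)·[[d,-b],[-c,a]]
det = (1)(13) - (-3)(-4) = 13 - 12 = 1
Inverse = [[13, 3], [4, 1]]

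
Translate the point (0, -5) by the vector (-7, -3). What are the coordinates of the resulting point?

Translation by (-7, -3) (homogeneous matrix [[1, 0, -7], [0, 1, -3], [0, 0, 1]]):
x' = 0 + -7 = -7
y' = -5 + -3 = -8
Result: (-7, -8)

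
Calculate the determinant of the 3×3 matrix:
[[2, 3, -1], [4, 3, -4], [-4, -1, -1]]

Expansion along first row:
det = 2·det([[3,-4],[-1,-1]]) - 3·det([[4,-4],[-4,-1]]) + -1·det([[4,3],[-4,-1]])
    = 2·(3·-1 - -4·-1) - 3·(4·-1 - -4·-4) + -1·(4·-1 - 3·-4)
    = 2·-7 - 3·-20 + -1·8
    = -14 + 60 + -8 = 38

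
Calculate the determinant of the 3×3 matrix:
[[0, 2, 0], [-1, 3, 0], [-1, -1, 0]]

Expansion along first row:
det = 0·det([[3,0],[-1,0]]) - 2·det([[-1,0],[-1,0]]) + 0·det([[-1,3],[-1,-1]])
    = 0·(3·0 - 0·-1) - 2·(-1·0 - 0·-1) + 0·(-1·-1 - 3·-1)
    = 0·0 - 2·0 + 0·4
    = 0 + 0 + 0 = 0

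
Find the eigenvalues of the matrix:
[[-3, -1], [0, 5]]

Characteristic equation: det(A - λI) = 0
λ² - (trace)λ + (det) = 0
trace = -3 + 5 = 2, det = (-3)(5) - (-1)(0) = -15
λ² - (2)λ + (-15) = 0
λ = (2 ± √((2)² - 4·(-15))) / 2 = (2 ± √64) / 2
Solving: λ = -3, 5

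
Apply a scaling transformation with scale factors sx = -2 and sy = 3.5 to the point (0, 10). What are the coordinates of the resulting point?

Scaling matrix:
[[-2, 0], [0, 3.50]]
Result: (0 × -2, 10 × 3.5) = (0, 35)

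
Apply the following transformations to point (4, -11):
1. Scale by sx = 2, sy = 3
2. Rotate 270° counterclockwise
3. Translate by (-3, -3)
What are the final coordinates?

Step 1: Scale → (8, -33)
Step 2: Rotate 270° → (-33, -8)
Step 3: Translate → (-36, -11)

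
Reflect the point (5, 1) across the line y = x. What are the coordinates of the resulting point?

Reflection across line y = x: (5, 1) → (1, 5)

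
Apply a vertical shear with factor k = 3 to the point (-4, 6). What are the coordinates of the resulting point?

Shear matrix for vertical shear with factor k = 3:
[[1, 0], [3, 1]]
Result: (-4, 6) → (-4, -6)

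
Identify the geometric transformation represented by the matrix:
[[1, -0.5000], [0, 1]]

This matrix represents: horizontal shear with factor -0.5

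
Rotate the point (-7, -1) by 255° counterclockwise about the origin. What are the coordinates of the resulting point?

Rotation matrix for 255°: [[cos 255°, -sin 255°], [sin 255°, cos 255°]] ≈ [[-0.258819, 0.965926], [-0.965926, -0.258819]]
[[-0.258819, 0.965926], [-0.965926, -0.258819]] × [-7, -1]ᵀ ≈ [0.8458, 7.0203]ᵀ
Result: (0.8458, 7.0203)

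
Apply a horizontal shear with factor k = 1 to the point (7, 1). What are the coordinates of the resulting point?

Shear matrix for horizontal shear with factor k = 1:
[[1, 1], [0, 1]]
Result: (7, 1) → (8, 1)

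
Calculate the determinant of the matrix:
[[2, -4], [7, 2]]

For a 2×2 matrix [[a, b], [c, d]], det = ad - bc
det = (2)(2) - (-4)(7) = 4 - -28 = 32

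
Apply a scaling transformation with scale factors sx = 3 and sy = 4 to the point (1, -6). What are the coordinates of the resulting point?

Scaling matrix:
[[3, 0], [0, 4]]
Result: (1 × 3, -6 × 4) = (3, -24)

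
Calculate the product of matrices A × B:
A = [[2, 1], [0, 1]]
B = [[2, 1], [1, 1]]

Matrix multiplication:
C[0][0] = 2×2 + 1×1 = 5
C[0][1] = 2×1 + 1×1 = 3
C[1][0] = 0×2 + 1×1 = 1
C[1][1] = 0×1 + 1×1 = 1
Result: [[5, 3], [1, 1]]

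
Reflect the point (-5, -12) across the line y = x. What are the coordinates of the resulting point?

Reflection across line y = x: (-5, -12) → (-12, -5)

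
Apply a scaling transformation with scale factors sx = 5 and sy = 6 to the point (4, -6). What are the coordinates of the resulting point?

Scaling matrix:
[[5, 0], [0, 6]]
Result: (4 × 5, -6 × 6) = (20, -36)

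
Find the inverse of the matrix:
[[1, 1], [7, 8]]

For [[a,b],[c,d]], inverse = (1/det)·[[d,-b],[-c,a]]
det = (1)(8) - (1)(7) = 8 - 7 = 1
Inverse = [[8, -1], [-7, 1]]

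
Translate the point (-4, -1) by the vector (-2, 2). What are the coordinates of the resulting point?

Translation by (-2, 2) (homogeneous matrix [[1, 0, -2], [0, 1, 2], [0, 0, 1]]):
x' = -4 + -2 = -6
y' = -1 + 2 = 1
Result: (-6, 1)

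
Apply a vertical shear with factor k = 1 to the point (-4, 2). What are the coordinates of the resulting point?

Shear matrix for vertical shear with factor k = 1:
[[1, 0], [1, 1]]
Result: (-4, 2) → (-4, -2)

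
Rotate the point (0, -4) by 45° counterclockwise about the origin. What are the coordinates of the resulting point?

Rotation matrix for 45°: [[cos 45°, -sin 45°], [sin 45°, cos 45°]] ≈ [[0.707107, -0.707107], [0.707107, 0.707107]]
[[0.707107, -0.707107], [0.707107, 0.707107]] × [0, -4]ᵀ ≈ [2.8284, -2.8284]ᵀ
Result: (2.8284, -2.8284)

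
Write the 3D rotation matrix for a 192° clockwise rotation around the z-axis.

Rotation matrix for clockwise 192° around z-axis:
A clockwise rotation by 192° is a counterclockwise rotation by -192°.
cos(-192°) = -0.9781, sin(-192°) = 0.2079
Result: [[-0.9781, -0.2079, 0], [0.2079, -0.9781, 0], [0, 0, 1]]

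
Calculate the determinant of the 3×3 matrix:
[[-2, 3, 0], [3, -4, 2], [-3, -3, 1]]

Expansion along first row:
det = -2·det([[-4,2],[-3,1]]) - 3·det([[3,2],[-3,1]]) + 0·det([[3,-4],[-3,-3]])
    = -2·(-4·1 - 2·-3) - 3·(3·1 - 2·-3) + 0·(3·-3 - -4·-3)
    = -2·2 - 3·9 + 0·-21
    = -4 + -27 + 0 = -31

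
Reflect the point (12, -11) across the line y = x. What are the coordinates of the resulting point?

Reflection across line y = x: (12, -11) → (-11, 12)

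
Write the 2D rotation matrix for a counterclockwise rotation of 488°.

Rotation matrix formula: [[cos θ, -sin θ], [sin θ, cos θ]]
For θ = 488°:
cos(488°) = -0.6157
sin(488°) = 0.7880
Result: [[-0.6157, -0.7880], [0.7880, -0.6157]]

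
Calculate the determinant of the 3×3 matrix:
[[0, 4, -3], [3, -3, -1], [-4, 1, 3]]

Expansion along first row:
det = 0·det([[-3,-1],[1,3]]) - 4·det([[3,-1],[-4,3]]) + -3·det([[3,-3],[-4,1]])
    = 0·(-3·3 - -1·1) - 4·(3·3 - -1·-4) + -3·(3·1 - -3·-4)
    = 0·-8 - 4·5 + -3·-9
    = 0 + -20 + 27 = 7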